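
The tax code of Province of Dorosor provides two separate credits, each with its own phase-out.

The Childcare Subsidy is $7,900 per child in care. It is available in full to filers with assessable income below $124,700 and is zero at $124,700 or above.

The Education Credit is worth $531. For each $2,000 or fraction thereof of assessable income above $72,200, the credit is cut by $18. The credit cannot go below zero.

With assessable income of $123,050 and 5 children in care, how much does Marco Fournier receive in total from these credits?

$39,563

Childcare Subsidy: base = 5 × $7,900 = $39,500. $123,050 is below the $124,700 cutoff, so the full $39,500 applies.
Education Credit: income exceeds $72,200 by $50,850, which is 26 full-or-partial $2,000 increments; reduction = 26 × $18 = $468, leaving $63.
Total: $39,500 + $63 = $39,563.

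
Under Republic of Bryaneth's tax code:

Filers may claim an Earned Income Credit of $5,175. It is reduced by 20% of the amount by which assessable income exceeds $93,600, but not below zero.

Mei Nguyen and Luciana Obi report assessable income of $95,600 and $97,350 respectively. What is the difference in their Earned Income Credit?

$350

Mei ($95,600): Earned Income Credit: 20% of the $2,000 excess over $93,600 is $400; credit = $5,175 − $400 = $4,775.
Luciana ($97,350): Earned Income Credit: 20% of the $3,750 excess over $93,600 is $750; credit = $5,175 − $750 = $4,425.
Difference: |$4,775 − $4,425| = $350.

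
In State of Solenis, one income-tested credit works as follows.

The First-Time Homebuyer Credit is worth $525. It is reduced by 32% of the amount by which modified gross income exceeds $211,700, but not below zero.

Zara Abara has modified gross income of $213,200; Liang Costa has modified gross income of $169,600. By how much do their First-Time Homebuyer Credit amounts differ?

Zara ($213,200): First-Time Homebuyer Credit: 32% of the $1,500 excess over $211,700 is $480; credit = $525 − $480 = $45.
Liang ($169,600): First-Time Homebuyer Credit: $169,600 is at or below the $211,700 threshold, so the full $525 applies.
Difference: |$45 − $525| = $480.

$480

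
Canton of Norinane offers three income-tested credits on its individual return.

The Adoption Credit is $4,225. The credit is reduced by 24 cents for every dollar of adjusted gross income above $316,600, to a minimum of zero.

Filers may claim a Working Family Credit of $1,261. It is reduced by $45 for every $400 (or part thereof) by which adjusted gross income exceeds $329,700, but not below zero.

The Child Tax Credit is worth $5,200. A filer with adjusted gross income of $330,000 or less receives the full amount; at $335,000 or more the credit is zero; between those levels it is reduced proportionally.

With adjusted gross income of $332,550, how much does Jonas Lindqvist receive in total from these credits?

Adoption Credit: 24% of the $15,950 excess over $316,600 is $3,828; credit = $4,225 − $3,828 = $397.
Working Family Credit: income exceeds $329,700 by $2,850, which is 8 full-or-partial $400 increments; reduction = 8 × $45 = $360, leaving $901.
Child Tax Credit: $332,550 is $2,550 into a $5,000 phase-out range, leaving 2,450/5,000 of the credit: $5,200 × 2,450/5,000 = $2,548.
Total: $397 + $901 + $2,548 = $3,846.

$3,846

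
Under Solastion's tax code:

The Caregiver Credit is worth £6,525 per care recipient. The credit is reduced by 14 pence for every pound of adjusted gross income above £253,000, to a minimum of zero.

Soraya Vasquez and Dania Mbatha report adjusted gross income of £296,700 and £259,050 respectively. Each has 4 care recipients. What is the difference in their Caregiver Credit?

£5,271

Soraya (£296,700): Caregiver Credit: base = 4 × £6,525 = £26,100. 14% of the £43,700 excess over £253,000 is £6,118; credit = £26,100 − £6,118 = £19,982.
Dania (£259,050): Caregiver Credit: base = 4 × £6,525 = £26,100. 14% of the £6,050 excess over £253,000 is £847; credit = £26,100 − £847 = £25,253.
Difference: |£19,982 − £25,253| = £5,271.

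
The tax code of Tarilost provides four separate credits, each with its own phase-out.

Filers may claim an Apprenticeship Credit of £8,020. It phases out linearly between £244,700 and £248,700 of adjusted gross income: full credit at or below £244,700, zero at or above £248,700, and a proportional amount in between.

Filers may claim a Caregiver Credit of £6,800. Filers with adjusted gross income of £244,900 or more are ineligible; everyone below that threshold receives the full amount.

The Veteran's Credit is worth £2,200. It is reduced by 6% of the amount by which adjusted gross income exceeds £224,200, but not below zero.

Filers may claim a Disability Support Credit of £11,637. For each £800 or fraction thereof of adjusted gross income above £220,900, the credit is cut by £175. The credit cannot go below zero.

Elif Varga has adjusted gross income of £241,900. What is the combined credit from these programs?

£22,870

Apprenticeship Credit: £241,900 is at or below the £244,700 threshold, so the full £8,020 applies.
Caregiver Credit: £241,900 is below the £244,900 cutoff, so the full £6,800 applies.
Veteran's Credit: 6% of the £17,700 excess over £224,200 is £1,062; credit = £2,200 − £1,062 = £1,138.
Disability Support Credit: income exceeds £220,900 by £21,000, which is 27 full-or-partial £800 increments; reduction = 27 × £175 = £4,725, leaving £6,912.
Total: £8,020 + £6,800 + £1,138 + £6,912 = £22,870.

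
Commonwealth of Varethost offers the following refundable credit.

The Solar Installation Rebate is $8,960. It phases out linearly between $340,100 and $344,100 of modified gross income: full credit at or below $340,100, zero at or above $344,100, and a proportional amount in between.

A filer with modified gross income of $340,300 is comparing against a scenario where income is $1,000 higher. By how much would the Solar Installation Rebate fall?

$2,240

At $340,300 — $340,300 is $200 into a $4,000 phase-out range, leaving 3,800/4,000 of the credit: $8,960 × 3,800/4,000 = $8,512.
At $341,300 — $341,300 is $1,200 into a $4,000 phase-out range, leaving 2,800/4,000 of the credit: $8,960 × 2,800/4,000 = $6,272.
Lost: $8,512 − $6,272 = $2,240.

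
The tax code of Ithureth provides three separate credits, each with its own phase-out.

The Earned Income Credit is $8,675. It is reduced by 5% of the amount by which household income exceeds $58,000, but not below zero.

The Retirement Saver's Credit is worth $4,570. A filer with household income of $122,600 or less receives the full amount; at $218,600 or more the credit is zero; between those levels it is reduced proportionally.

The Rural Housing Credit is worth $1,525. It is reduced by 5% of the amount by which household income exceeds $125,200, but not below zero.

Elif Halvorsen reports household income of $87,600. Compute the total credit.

Earned Income Credit: 5% of the $29,600 excess over $58,000 is $1,480; credit = $8,675 − $1,480 = $7,195.
Retirement Saver's Credit: $87,600 is at or below the $122,600 threshold, so the full $4,570 applies.
Rural Housing Credit: $87,600 is at or below the $125,200 threshold, so the full $1,525 applies.
Total: $7,195 + $4,570 + $1,525 = $13,290.

$13,290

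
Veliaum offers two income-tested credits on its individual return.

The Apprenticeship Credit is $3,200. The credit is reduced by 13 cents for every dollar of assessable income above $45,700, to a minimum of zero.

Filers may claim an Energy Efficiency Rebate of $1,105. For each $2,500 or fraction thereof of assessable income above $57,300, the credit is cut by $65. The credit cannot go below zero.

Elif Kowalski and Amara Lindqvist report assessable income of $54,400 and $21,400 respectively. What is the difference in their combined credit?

Elif ($54,400): Apprenticeship Credit: 13% of the $8,700 excess over $45,700 is $1,131; credit = $3,200 − $1,131 = $2,069. Energy Efficiency Rebate: $54,400 is at or below the $57,300 threshold, so the full $1,105 applies. total $2,069 + $1,105 = $3,174
Amara ($21,400): Apprenticeship Credit: $21,400 is at or below the $45,700 threshold, so the full $3,200 applies. Energy Efficiency Rebate: $21,400 is at or below the $57,300 threshold, so the full $1,105 applies. total $3,200 + $1,105 = $4,305
Difference: |$3,174 − $4,305| = $1,131.

$1,131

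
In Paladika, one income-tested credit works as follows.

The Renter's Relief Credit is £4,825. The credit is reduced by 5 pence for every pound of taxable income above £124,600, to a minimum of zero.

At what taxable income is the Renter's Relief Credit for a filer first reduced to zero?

The credit falls by 5% of each pound above £124,600, so it reaches zero when the excess is £4,825 / 5% = £96,500: income = £124,600 + £96,500 = £221,100.

£221,100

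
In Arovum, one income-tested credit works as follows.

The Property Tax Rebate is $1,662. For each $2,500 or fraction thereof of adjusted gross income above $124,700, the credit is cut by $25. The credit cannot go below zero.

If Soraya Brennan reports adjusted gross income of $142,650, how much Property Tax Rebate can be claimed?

Property Tax Rebate: income exceeds $124,700 by $17,950, which is 8 full-or-partial $2,500 increments; reduction = 8 × $25 = $200, leaving $1,462.

$1,462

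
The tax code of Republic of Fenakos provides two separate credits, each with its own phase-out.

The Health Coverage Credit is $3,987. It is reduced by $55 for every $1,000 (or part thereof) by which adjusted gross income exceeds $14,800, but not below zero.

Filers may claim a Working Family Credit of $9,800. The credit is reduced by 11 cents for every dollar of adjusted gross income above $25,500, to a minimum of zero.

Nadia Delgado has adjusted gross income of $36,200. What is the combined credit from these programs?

Health Coverage Credit: income exceeds $14,800 by $21,400, which is 22 full-or-partial $1,000 increments; reduction = 22 × $55 = $1,210, leaving $2,777.
Working Family Credit: 11% of the $10,700 excess over $25,500 is $1,177; credit = $9,800 − $1,177 = $8,623.
Total: $2,777 + $8,623 = $11,400.

$11,400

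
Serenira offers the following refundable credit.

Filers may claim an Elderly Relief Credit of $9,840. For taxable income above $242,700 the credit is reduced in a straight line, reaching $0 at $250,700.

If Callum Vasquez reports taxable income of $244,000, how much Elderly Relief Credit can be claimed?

Elderly Relief Credit: $244,000 is $1,300 into a $8,000 phase-out range, leaving 6,700/8,000 of the credit: $9,840 × 6,700/8,000 = $8,241.

$8,241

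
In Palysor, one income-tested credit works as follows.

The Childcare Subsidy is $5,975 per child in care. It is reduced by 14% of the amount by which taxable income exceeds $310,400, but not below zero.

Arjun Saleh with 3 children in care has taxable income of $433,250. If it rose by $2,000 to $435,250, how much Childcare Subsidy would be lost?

At $433,250 — base = 3 × $5,975 = $17,925. 14% of the $122,850 excess over $310,400 is $17,199; credit = $17,925 − $17,199 = $726.
At $435,250 — base = 3 × $5,975 = $17,925. 14% of the $124,850 excess over $310,400 is $17,479; credit = $17,925 − $17,479 = $446.
Lost: $726 − $446 = $280.

$280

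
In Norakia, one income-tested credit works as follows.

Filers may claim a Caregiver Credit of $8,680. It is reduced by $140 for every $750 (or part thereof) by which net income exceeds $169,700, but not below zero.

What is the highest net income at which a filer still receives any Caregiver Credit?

After 61 increments the reduction is 61 × $140 = $8,540, leaving $140; one more increment wipes it out. Increment 61 ends at excess 61 × $750 = $45,750, so the highest qualifying income is $169,700 + $45,750 = $215,450.

$215,450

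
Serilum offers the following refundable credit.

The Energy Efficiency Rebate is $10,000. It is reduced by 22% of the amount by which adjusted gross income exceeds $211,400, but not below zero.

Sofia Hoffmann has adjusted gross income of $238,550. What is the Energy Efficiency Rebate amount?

$4,027

Energy Efficiency Rebate: 22% of the $27,150 excess over $211,400 is $5,973; credit = $10,000 − $5,973 = $4,027.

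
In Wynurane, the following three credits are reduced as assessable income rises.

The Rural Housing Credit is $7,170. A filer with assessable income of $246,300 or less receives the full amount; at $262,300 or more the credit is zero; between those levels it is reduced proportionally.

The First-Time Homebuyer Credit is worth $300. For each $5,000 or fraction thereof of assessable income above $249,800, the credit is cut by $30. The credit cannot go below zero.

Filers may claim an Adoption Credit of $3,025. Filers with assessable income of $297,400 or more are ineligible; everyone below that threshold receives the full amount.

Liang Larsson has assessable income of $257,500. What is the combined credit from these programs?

Rural Housing Credit: $257,500 is $11,200 into a $16,000 phase-out range, leaving 4,800/16,000 of the credit: $7,170 × 4,800/16,000 = $2,151.
First-Time Homebuyer Credit: income exceeds $249,800 by $7,700, which is 2 full-or-partial $5,000 increments; reduction = 2 × $30 = $60, leaving $240.
Adoption Credit: $257,500 is below the $297,400 cutoff, so the full $3,025 applies.
Total: $2,151 + $240 + $3,025 = $5,416.

$5,416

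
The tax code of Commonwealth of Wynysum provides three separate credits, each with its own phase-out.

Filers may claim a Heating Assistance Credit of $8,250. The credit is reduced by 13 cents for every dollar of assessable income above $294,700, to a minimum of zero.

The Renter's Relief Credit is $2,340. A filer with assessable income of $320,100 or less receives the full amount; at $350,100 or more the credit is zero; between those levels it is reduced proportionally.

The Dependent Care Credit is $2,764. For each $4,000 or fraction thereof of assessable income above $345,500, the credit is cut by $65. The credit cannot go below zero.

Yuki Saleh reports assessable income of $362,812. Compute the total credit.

Heating Assistance Credit: 13% of the $68,112 excess over $294,700 is $8,854.56 ≥ base, so the credit is $0.
Renter's Relief Credit: $362,812 is at or above $350,100, so the credit is $0.
Dependent Care Credit: income exceeds $345,500 by $17,312, which is 5 full-or-partial $4,000 increments; reduction = 5 × $65 = $325, leaving $2,439.
Total: $0 + $0 + $2,439 = $2,439.

$2,439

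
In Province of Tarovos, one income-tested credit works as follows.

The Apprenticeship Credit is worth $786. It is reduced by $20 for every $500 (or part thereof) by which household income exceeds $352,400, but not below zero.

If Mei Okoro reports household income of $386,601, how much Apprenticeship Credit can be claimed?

Apprenticeship Credit: income exceeds $352,400 by $34,201 → 69 increments × $20 = $1,380 ≥ base, so the credit is $0.

$0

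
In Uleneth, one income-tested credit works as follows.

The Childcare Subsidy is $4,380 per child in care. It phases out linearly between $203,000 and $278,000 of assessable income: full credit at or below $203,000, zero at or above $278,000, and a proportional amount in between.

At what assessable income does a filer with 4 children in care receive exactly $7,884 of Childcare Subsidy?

Full credit = 4 × $4,380 = $17,520.
$7,884 is 7,884/17,520 of the full $17,520, so 9,636/17,520 of the $75,000 range has been used: income = $203,000 + $75,000 × 9,636/17,520 = $244,250.

$244,250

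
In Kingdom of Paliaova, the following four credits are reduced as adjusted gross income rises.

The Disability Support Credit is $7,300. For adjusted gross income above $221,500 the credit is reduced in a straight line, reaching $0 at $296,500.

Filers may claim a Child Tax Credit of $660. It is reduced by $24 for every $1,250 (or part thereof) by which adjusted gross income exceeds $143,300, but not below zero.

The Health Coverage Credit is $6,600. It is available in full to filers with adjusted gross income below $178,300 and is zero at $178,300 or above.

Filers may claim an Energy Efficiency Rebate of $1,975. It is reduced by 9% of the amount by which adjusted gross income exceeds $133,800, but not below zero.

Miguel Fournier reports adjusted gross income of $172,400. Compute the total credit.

$13,984

Disability Support Credit: $172,400 is at or below the $221,500 threshold, so the full $7,300 applies.
Child Tax Credit: income exceeds $143,300 by $29,100, which is 24 full-or-partial $1,250 increments; reduction = 24 × $24 = $576, leaving $84.
Health Coverage Credit: $172,400 is below the $178,300 cutoff, so the full $6,600 applies.
Energy Efficiency Rebate: 9% of the $38,600 excess over $133,800 is $3,474 ≥ base, so the credit is $0.
Total: $7,300 + $84 + $6,600 + $0 = $13,984.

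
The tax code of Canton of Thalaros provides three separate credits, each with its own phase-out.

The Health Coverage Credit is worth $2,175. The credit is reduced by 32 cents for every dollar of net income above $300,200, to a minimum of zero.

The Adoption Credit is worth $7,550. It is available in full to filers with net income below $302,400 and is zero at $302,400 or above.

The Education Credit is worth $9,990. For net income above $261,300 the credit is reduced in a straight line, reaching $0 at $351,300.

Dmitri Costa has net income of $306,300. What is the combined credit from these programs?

$5,218

Health Coverage Credit: 32% of the $6,100 excess over $300,200 is $1,952; credit = $2,175 − $1,952 = $223.
Adoption Credit: $306,300 meets or exceeds the $302,400 cutoff, so the credit is $0.
Education Credit: $306,300 is $45,000 into a $90,000 phase-out range, leaving 45,000/90,000 of the credit: $9,990 × 45,000/90,000 = $4,995.
Total: $223 + $0 + $4,995 = $5,218.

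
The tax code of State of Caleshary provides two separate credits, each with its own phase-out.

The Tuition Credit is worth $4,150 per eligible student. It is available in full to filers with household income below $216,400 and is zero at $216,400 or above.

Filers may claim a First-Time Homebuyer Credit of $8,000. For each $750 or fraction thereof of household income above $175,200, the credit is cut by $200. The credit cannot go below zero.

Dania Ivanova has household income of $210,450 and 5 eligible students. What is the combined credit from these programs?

Tuition Credit: base = 5 × $4,150 = $20,750. $210,450 is below the $216,400 cutoff, so the full $20,750 applies.
First-Time Homebuyer Credit: income exceeds $175,200 by $35,250 → 47 increments × $200 = $9,400 ≥ base, so the credit is $0.
Total: $20,750 + $0 = $20,750.

$20,750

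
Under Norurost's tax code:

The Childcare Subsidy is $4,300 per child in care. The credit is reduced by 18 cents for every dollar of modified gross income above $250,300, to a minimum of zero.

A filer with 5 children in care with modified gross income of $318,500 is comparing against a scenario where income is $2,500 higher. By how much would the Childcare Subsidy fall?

At $318,500 — base = 5 × $4,300 = $21,500. 18% of the $68,200 excess over $250,300 is $12,276; credit = $21,500 − $12,276 = $9,224.
At $321,000 — base = 5 × $4,300 = $21,500. 18% of the $70,700 excess over $250,300 is $12,726; credit = $21,500 − $12,726 = $8,774.
Lost: $9,224 − $8,774 = $450.

$450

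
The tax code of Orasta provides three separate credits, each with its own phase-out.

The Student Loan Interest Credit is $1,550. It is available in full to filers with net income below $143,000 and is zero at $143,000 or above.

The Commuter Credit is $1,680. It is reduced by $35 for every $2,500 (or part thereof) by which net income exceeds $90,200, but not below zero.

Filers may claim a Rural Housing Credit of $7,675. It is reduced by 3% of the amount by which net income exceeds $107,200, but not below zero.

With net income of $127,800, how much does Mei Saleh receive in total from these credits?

$9,727

Student Loan Interest Credit: $127,800 is below the $143,000 cutoff, so the full $1,550 applies.
Commuter Credit: income exceeds $90,200 by $37,600, which is 16 full-or-partial $2,500 increments; reduction = 16 × $35 = $560, leaving $1,120.
Rural Housing Credit: 3% of the $20,600 excess over $107,200 is $618; credit = $7,675 − $618 = $7,057.
Total: $1,550 + $1,120 + $7,057 = $9,727.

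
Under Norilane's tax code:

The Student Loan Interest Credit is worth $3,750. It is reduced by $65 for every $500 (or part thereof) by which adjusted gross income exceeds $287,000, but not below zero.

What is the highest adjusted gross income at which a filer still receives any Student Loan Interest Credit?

After 57 increments the reduction is 57 × $65 = $3,705, leaving $45; one more increment wipes it out. Increment 57 ends at excess 57 × $500 = $28,500, so the highest qualifying income is $287,000 + $28,500 = $315,500.

$315,500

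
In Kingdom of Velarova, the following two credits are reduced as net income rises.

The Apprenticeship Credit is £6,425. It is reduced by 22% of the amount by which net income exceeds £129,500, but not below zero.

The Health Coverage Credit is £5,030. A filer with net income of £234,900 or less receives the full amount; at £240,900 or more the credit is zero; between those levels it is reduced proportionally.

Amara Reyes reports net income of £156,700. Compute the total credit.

£5,471

Apprenticeship Credit: 22% of the £27,200 excess over £129,500 is £5,984; credit = £6,425 − £5,984 = £441.
Health Coverage Credit: £156,700 is at or below the £234,900 threshold, so the full £5,030 applies.
Total: £441 + £5,030 = £5,471.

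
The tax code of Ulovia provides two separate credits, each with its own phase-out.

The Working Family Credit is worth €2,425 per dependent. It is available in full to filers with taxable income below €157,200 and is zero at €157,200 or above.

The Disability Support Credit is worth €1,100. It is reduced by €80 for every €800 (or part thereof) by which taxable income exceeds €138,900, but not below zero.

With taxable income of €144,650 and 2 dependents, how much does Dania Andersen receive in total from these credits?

Working Family Credit: base = 2 × €2,425 = €4,850. €144,650 is below the €157,200 cutoff, so the full €4,850 applies.
Disability Support Credit: income exceeds €138,900 by €5,750, which is 8 full-or-partial €800 increments; reduction = 8 × €80 = €640, leaving €460.
Total: €4,850 + €460 = €5,310.

€5,310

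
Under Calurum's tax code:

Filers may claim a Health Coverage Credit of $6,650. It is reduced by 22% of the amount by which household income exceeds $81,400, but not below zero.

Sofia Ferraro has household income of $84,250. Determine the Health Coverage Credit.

$6,023

Health Coverage Credit: 22% of the $2,850 excess over $81,400 is $627; credit = $6,650 − $627 = $6,023.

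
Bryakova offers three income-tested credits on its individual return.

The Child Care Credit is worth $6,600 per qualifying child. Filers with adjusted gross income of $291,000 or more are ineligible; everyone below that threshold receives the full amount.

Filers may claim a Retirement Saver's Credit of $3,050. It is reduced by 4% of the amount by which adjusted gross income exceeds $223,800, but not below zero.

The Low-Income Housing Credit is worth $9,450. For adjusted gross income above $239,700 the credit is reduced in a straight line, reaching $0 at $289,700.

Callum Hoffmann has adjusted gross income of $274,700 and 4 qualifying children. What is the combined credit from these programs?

Child Care Credit: base = 4 × $6,600 = $26,400. $274,700 is below the $291,000 cutoff, so the full $26,400 applies.
Retirement Saver's Credit: 4% of the $50,900 excess over $223,800 is $2,036; credit = $3,050 − $2,036 = $1,014.
Low-Income Housing Credit: $274,700 is $35,000 into a $50,000 phase-out range, leaving 15,000/50,000 of the credit: $9,450 × 15,000/50,000 = $2,835.
Total: $26,400 + $1,014 + $2,835 = $30,249.

$30,249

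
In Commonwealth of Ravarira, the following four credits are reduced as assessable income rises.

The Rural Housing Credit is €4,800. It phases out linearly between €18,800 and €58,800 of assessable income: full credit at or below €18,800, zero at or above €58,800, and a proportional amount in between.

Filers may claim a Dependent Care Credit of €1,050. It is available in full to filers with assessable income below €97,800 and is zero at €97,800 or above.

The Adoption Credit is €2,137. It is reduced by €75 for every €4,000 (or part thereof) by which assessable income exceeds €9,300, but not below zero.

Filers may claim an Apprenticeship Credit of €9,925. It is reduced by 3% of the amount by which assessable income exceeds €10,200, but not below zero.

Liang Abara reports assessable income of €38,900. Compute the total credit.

Rural Housing Credit: €38,900 is €20,100 into a €40,000 phase-out range, leaving 19,900/40,000 of the credit: €4,800 × 19,900/40,000 = €2,388.
Dependent Care Credit: €38,900 is below the €97,800 cutoff, so the full €1,050 applies.
Adoption Credit: income exceeds €9,300 by €29,600, which is 8 full-or-partial €4,000 increments; reduction = 8 × €75 = €600, leaving €1,537.
Apprenticeship Credit: 3% of the €28,700 excess over €10,200 is €861; credit = €9,925 − €861 = €9,064.
Total: €2,388 + €1,050 + €1,537 + €9,064 = €14,039.

€14,039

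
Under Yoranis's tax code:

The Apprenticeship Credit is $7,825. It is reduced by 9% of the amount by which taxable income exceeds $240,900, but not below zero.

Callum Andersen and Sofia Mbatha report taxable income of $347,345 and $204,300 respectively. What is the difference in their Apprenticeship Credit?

$7,825

Callum ($347,345): Apprenticeship Credit: 9% of the $106,445 excess over $240,900 is $9,580.05 ≥ base, so the credit is $0.
Sofia ($204,300): Apprenticeship Credit: $204,300 is at or below the $240,900 threshold, so the full $7,825 applies.
Difference: |$0 − $7,825| = $7,825.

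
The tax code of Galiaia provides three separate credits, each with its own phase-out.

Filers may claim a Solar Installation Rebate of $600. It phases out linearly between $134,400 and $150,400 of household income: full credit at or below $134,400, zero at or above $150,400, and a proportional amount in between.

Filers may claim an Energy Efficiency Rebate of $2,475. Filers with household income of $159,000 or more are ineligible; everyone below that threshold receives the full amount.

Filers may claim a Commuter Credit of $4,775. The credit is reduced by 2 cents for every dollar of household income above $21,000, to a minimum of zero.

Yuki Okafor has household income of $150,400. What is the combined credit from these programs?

Solar Installation Rebate: $150,400 is at or above $150,400, so the credit is $0.
Energy Efficiency Rebate: $150,400 is below the $159,000 cutoff, so the full $2,475 applies.
Commuter Credit: 2% of the $129,400 excess over $21,000 is $2,588; credit = $4,775 − $2,588 = $2,187.
Total: $0 + $2,475 + $2,187 = $4,662.

$4,662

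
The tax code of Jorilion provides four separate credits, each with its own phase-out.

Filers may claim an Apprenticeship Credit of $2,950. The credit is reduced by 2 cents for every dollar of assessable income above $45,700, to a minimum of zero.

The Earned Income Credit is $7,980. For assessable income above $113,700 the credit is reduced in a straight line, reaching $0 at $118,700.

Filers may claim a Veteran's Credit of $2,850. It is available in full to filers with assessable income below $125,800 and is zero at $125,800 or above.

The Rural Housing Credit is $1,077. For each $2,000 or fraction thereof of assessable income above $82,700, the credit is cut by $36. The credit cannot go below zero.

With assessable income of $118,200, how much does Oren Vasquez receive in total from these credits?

Apprenticeship Credit: 2% of the $72,500 excess over $45,700 is $1,450; credit = $2,950 − $1,450 = $1,500.
Earned Income Credit: $118,200 is $4,500 into a $5,000 phase-out range, leaving 500/5,000 of the credit: $7,980 × 500/5,000 = $798.
Veteran's Credit: $118,200 is below the $125,800 cutoff, so the full $2,850 applies.
Rural Housing Credit: income exceeds $82,700 by $35,500, which is 18 full-or-partial $2,000 increments; reduction = 18 × $36 = $648, leaving $429.
Total: $1,500 + $798 + $2,850 + $429 = $5,577.

$5,577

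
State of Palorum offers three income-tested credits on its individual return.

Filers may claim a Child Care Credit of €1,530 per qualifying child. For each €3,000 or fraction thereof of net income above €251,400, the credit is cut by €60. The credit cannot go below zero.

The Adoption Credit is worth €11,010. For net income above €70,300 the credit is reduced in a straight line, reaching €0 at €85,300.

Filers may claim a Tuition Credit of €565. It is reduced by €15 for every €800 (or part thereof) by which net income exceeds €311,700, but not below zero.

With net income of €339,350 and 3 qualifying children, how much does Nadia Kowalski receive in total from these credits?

Child Care Credit: base = 3 × €1,530 = €4,590. income exceeds €251,400 by €87,950, which is 30 full-or-partial €3,000 increments; reduction = 30 × €60 = €1,800, leaving €2,790.
Adoption Credit: €339,350 is at or above €85,300, so the credit is €0.
Tuition Credit: income exceeds €311,700 by €27,650, which is 35 full-or-partial €800 increments; reduction = 35 × €15 = €525, leaving €40.
Total: €2,790 + €0 + €40 = €2,830.

€2,830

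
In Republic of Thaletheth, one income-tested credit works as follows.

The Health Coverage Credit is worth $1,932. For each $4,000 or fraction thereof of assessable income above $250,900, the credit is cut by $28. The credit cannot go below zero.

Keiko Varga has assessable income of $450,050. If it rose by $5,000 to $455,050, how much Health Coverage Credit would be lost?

At $450,050 — income exceeds $250,900 by $199,150, which is 50 full-or-partial $4,000 increments; reduction = 50 × $28 = $1,400, leaving $532.
At $455,050 — income exceeds $250,900 by $204,150, which is 52 full-or-partial $4,000 increments; reduction = 52 × $28 = $1,456, leaving $476.
Lost: $532 − $476 = $56.

$56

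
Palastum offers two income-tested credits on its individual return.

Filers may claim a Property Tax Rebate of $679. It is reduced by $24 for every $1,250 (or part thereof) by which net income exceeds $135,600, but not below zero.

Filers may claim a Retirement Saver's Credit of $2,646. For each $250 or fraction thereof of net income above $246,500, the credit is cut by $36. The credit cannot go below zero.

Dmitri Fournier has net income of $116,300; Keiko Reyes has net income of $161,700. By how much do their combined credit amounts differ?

$504

Dmitri ($116,300): Property Tax Rebate: $116,300 is at or below the $135,600 threshold, so the full $679 applies. Retirement Saver's Credit: $116,300 is at or below the $246,500 threshold, so the full $2,646 applies. total $679 + $2,646 = $3,325
Keiko ($161,700): Property Tax Rebate: income exceeds $135,600 by $26,100, which is 21 full-or-partial $1,250 increments; reduction = 21 × $24 = $504, leaving $175. Retirement Saver's Credit: $161,700 is at or below the $246,500 threshold, so the full $2,646 applies. total $175 + $2,646 = $2,821
Difference: |$3,325 − $2,821| = $504.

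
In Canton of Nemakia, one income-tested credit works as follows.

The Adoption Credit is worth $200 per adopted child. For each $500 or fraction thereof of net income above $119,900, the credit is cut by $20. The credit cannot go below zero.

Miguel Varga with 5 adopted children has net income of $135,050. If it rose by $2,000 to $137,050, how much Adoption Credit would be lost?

At $135,050 — base = 5 × $200 = $1,000. income exceeds $119,900 by $15,150, which is 31 full-or-partial $500 increments; reduction = 31 × $20 = $620, leaving $380.
At $137,050 — base = 5 × $200 = $1,000. income exceeds $119,900 by $17,150, which is 35 full-or-partial $500 increments; reduction = 35 × $20 = $700, leaving $300.
Lost: $380 − $300 = $80.

$80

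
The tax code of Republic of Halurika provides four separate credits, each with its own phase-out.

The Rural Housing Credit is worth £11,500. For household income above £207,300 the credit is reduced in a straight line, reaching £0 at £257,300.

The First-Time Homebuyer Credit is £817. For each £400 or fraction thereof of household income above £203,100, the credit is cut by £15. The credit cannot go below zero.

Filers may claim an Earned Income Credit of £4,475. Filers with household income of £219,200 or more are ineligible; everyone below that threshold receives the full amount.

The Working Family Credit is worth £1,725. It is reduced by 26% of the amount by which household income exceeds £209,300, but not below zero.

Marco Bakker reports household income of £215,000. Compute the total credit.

Rural Housing Credit: £215,000 is £7,700 into a £50,000 phase-out range, leaving 42,300/50,000 of the credit: £11,500 × 42,300/50,000 = £9,729.
First-Time Homebuyer Credit: income exceeds £203,100 by £11,900, which is 30 full-or-partial £400 increments; reduction = 30 × £15 = £450, leaving £367.
Earned Income Credit: £215,000 is below the £219,200 cutoff, so the full £4,475 applies.
Working Family Credit: 26% of the £5,700 excess over £209,300 is £1,482; credit = £1,725 − £1,482 = £243.
Total: £9,729 + £367 + £4,475 + £243 = £14,814.

£14,814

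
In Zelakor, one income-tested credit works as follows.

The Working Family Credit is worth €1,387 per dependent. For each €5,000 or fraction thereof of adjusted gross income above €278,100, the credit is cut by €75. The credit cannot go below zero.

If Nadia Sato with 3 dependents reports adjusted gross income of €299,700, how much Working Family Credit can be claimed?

€3,786

Working Family Credit: base = 3 × €1,387 = €4,161. income exceeds €278,100 by €21,600, which is 5 full-or-partial €5,000 increments; reduction = 5 × €75 = €375, leaving €3,786.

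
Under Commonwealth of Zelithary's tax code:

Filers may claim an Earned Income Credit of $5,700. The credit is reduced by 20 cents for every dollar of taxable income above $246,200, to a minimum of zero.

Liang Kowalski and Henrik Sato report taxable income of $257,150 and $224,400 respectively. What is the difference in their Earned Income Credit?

Liang ($257,150): Earned Income Credit: 20% of the $10,950 excess over $246,200 is $2,190; credit = $5,700 − $2,190 = $3,510.
Henrik ($224,400): Earned Income Credit: $224,400 is at or below the $246,200 threshold, so the full $5,700 applies.
Difference: |$3,510 − $5,700| = $2,190.

$2,190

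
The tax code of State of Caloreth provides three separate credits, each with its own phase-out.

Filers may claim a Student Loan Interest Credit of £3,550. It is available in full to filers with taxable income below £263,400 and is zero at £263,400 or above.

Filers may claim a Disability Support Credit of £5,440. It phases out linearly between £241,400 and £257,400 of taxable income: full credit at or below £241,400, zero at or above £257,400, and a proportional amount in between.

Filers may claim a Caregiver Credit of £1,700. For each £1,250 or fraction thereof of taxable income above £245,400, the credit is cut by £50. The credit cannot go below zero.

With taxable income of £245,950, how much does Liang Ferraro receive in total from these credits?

£9,093

Student Loan Interest Credit: £245,950 is below the £263,400 cutoff, so the full £3,550 applies.
Disability Support Credit: £245,950 is £4,550 into a £16,000 phase-out range, leaving 11,450/16,000 of the credit: £5,440 × 11,450/16,000 = £3,893.
Caregiver Credit: income exceeds £245,400 by £550, which is 1 full-or-partial £1,250 increment; reduction = 1 × £50 = £50, leaving £1,650.
Total: £3,550 + £3,893 + £1,650 = £9,093.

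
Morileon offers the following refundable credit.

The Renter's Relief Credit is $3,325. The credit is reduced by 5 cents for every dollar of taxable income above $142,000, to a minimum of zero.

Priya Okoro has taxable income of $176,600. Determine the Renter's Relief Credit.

$1,595

Renter's Relief Credit: 5% of the $34,600 excess over $142,000 is $1,730; credit = $3,325 − $1,730 = $1,595.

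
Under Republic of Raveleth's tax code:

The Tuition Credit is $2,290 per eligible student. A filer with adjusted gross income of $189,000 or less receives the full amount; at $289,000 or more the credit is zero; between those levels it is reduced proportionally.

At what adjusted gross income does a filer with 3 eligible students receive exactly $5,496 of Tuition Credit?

$209,000

Full credit = 3 × $2,290 = $6,870.
$5,496 is 5,496/6,870 of the full $6,870, so 1,374/6,870 of the $100,000 range has been used: income = $189,000 + $100,000 × 1,374/6,870 = $209,000.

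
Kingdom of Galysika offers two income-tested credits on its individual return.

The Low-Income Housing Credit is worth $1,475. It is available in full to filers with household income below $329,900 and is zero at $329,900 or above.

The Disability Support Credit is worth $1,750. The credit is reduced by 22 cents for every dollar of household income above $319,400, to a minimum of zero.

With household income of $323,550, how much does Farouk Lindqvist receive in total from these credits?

$2,312

Low-Income Housing Credit: $323,550 is below the $329,900 cutoff, so the full $1,475 applies.
Disability Support Credit: 22% of the $4,150 excess over $319,400 is $913; credit = $1,750 − $913 = $837.
Total: $1,475 + $837 = $2,312.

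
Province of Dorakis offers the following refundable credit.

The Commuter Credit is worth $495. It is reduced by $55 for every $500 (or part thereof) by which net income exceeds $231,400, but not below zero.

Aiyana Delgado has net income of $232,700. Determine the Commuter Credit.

$330

Commuter Credit: income exceeds $231,400 by $1,300, which is 3 full-or-partial $500 increments; reduction = 3 × $55 = $165, leaving $330.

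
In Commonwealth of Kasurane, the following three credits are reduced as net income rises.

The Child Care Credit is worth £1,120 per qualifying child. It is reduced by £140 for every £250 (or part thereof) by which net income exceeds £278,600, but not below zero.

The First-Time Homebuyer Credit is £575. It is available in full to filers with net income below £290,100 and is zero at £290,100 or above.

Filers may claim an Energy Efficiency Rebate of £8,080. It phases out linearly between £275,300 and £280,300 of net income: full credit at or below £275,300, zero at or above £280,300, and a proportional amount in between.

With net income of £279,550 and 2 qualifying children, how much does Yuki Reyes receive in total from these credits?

Child Care Credit: base = 2 × £1,120 = £2,240. income exceeds £278,600 by £950, which is 4 full-or-partial £250 increments; reduction = 4 × £140 = £560, leaving £1,680.
First-Time Homebuyer Credit: £279,550 is below the £290,100 cutoff, so the full £575 applies.
Energy Efficiency Rebate: £279,550 is £4,250 into a £5,000 phase-out range, leaving 750/5,000 of the credit: £8,080 × 750/5,000 = £1,212.
Total: £1,680 + £575 + £1,212 = £3,467.

£3,467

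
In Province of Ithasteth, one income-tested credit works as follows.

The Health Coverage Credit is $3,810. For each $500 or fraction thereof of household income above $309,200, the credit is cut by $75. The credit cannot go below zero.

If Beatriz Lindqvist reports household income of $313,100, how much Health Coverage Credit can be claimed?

Health Coverage Credit: income exceeds $309,200 by $3,900, which is 8 full-or-partial $500 increments; reduction = 8 × $75 = $600, leaving $3,210.

$3,210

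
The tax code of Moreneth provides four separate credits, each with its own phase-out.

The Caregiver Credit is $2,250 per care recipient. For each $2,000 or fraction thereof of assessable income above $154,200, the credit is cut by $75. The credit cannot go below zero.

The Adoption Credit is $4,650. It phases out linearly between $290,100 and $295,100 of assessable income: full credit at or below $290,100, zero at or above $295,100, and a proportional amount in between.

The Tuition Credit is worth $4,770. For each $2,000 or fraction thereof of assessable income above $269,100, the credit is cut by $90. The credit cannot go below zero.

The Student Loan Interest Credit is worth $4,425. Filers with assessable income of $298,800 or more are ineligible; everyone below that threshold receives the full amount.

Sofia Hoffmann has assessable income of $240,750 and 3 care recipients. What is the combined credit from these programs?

$17,295

Caregiver Credit: base = 3 × $2,250 = $6,750. income exceeds $154,200 by $86,550, which is 44 full-or-partial $2,000 increments; reduction = 44 × $75 = $3,300, leaving $3,450.
Adoption Credit: $240,750 is at or below the $290,100 threshold, so the full $4,650 applies.
Tuition Credit: $240,750 is at or below the $269,100 threshold, so the full $4,770 applies.
Student Loan Interest Credit: $240,750 is below the $298,800 cutoff, so the full $4,425 applies.
Total: $3,450 + $4,650 + $4,770 + $4,425 = $17,295.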